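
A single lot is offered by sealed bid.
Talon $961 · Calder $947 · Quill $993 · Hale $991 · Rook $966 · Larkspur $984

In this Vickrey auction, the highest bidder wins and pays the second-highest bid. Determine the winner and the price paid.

Quill pays $991

Bids in order: 993 (Quill) > 991 (Hale) > 984 (Larkspur) > 966 (Rook) > 961 (Talon) > 947 (Calder)
Second-price: Quill pays Hale's bid of $991.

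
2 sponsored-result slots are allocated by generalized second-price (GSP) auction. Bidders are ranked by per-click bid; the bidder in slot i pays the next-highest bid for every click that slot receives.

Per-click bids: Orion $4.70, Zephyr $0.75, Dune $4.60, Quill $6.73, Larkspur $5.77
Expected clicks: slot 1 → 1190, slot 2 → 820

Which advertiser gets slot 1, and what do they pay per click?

Per-click bids in order: $6.73 (Quill) > $5.77 (Larkspur) > $4.70 (Orion) > …
Slot 1 goes to the first-ranked bidder, Quill, who pays the next bid down: $5.77/click.

Quill; $5.77 per click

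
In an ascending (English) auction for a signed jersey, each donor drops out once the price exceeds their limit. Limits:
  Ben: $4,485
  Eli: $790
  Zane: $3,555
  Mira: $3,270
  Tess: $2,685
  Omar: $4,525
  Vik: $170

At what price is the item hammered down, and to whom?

Omar wins at $4,485

Open ascending-bid auction: the price rises until one bidder remains; the winner pays the price at which the last rival dropped out.
Limits in order: 4,525 (Omar) > 4,485 (Ben) > 3,555 (Zane) > 3,270 (Mira) > 2,685 (Tess) > 790 (Eli) > …
Bidding ends when Ben exits at $4,485; Omar takes it.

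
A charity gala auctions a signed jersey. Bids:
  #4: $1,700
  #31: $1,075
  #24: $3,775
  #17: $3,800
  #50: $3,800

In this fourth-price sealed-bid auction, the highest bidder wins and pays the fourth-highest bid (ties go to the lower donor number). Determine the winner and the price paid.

#17 pays $1,700

Sorting bids: 3,800 (#17) > 3,800 (#50) > 3,775 (#24) > 1,700 (#4) > 1,075 (#31)
#17 and #50 tie at $3,800; tie-break gives it to #17.
#17 is highest; pays the fourth-highest bid, $1,700.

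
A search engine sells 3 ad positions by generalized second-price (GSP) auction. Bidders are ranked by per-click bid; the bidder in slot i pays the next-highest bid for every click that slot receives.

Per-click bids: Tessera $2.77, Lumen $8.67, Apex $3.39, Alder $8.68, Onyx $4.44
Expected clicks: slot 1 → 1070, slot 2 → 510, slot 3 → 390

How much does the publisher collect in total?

Sorting advertisers: $8.68 (Alder) > $8.67 (Lumen) > $4.44 (Onyx) > $3.39 (Apex) > …
Slot 1: Alder pays $8.67 × 1070 = $9276.90
Slot 2: Lumen pays $4.44 × 510 = $2264.40
Slot 3: Onyx pays $3.39 × 390 = $1322.10
Total = $12863.40

Total revenue: $12863.40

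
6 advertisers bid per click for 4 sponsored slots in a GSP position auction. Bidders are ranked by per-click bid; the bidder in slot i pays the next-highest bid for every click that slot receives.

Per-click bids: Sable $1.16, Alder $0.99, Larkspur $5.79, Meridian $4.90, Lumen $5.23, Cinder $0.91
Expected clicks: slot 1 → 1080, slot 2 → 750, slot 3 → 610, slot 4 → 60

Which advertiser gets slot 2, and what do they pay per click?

Lumen; $4.90 per click

Per-click bids in order: $5.79 (Larkspur) > $5.23 (Lumen) > $4.90 (Meridian) > $1.16 (Sable) > $0.99 (Alder) > …
Slot 2 goes to the second-ranked bidder, Lumen, who pays the next bid down: $4.90/click.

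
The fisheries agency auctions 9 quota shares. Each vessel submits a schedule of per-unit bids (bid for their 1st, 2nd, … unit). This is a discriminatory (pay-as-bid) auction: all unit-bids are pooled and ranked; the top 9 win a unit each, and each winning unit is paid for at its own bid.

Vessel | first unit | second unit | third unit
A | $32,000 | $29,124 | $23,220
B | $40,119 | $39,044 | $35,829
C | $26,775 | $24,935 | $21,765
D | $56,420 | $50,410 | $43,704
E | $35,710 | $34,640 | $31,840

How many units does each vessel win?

All unit-bids, highest first — top 9: 56,420 (D-1), 50,410 (D-2), 43,704 (D-3), 40,119 (B-1), 39,044 (B-2), 35,829 (B-3), 35,710 (E-1), 34,640 (E-2), 32,000 (A-1)
Next rejected bid: $31,840 (not a price — pay-as-bid).
Allocation: A 1, B 3, D 3, E 2.

A 1, B 3, D 3, E 2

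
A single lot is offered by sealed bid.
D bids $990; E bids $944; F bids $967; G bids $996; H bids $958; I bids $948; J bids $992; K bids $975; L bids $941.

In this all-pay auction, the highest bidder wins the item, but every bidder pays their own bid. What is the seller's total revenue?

Sorting bids: 996 (G) > 992 (J) > 990 (D) > 975 (K) > 967 (F) > 958 (H) > …
G wins with the top bid; all bids are sunk regardless.
Every bidder forfeits their bid regardless of winning.
Revenue = 990 + 944 + 967 + 996 + 958 + 948 + 992 + 975 + 941 = $8,711.

Total revenue: $8,711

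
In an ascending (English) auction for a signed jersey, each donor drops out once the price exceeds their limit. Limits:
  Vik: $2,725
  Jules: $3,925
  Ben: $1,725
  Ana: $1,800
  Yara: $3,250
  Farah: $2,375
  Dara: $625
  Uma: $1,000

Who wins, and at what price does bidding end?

Rule: the price rises until one bidder remains; the winner pays the price at which the last rival dropped out.
Limits ranked: 3,925 (Jules) > 3,250 (Yara) > 2,725 (Vik) > 2,375 (Farah) > 1,800 (Ana) > 1,725 (Ben) > …
Bidding ends when Yara exits at $3,250; Jules takes it.

Jules wins at $3,250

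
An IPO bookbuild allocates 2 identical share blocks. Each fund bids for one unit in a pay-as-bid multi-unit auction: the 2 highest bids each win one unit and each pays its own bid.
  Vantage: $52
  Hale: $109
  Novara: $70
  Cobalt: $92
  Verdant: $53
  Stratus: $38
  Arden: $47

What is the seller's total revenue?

Bids ranked high→low: 109 (Hale), 92 (Cobalt), 70 (Novara), 53 (Verdant), …
Top 2: Hale, Cobalt.
Total revenue = 109 + 92 = $201.

Total revenue: $201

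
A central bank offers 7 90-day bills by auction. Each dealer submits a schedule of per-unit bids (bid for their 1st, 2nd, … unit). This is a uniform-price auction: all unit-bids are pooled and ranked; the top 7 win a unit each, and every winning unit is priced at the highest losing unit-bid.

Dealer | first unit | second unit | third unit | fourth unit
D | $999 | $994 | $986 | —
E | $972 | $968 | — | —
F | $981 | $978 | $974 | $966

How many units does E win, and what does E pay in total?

Merging the schedules and taking the best 7: 999 (D-1), 994 (D-2), 986 (D-3), 981 (F-1), 978 (F-2), 974 (F-3), 972 (E-1)
The (k+1)-th unit-bid is $968.
E wins 1 unit(s) at $968 each.

E: 1 unit, pays $968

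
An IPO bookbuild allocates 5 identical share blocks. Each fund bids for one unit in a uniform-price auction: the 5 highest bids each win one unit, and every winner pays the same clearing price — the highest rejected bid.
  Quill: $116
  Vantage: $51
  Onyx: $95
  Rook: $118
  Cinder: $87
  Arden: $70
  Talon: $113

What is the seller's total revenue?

Sorting: 118 (Rook), 116 (Quill), 113 (Talon), 95 (Onyx), 87 (Cinder), 70 (Arden), 51 (Vantage)
Top 5: Rook, Quill, Talon, Onyx, Cinder.
Clearing price = highest rejected bid = $70.
Total revenue = 5 × $70 = $350.

Total revenue: $350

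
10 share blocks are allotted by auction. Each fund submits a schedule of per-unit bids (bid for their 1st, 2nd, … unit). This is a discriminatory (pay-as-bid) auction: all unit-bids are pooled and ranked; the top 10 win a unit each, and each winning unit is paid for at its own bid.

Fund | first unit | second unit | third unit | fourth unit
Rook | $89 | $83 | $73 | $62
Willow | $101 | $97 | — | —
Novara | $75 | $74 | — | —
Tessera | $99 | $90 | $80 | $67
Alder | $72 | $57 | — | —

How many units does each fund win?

Novara 2, Rook 3, Tessera 3, Willow 2

Merging the schedules and taking the best 10: 101 (Willow-1), 99 (Tessera-1), 97 (Willow-2), 90 (Tessera-2), 89 (Rook-1), 83 (Rook-2), 80 (Tessera-3), 75 (Novara-1), 74 (Novara-2), 73 (Rook-3)
Next rejected bid: $72 (not a price — pay-as-bid).
Allocation: Novara 2, Rook 3, Tessera 3, Willow 2.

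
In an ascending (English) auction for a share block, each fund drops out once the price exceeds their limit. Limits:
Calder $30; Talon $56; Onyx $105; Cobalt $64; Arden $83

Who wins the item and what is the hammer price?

Sorting limits: 105 (Onyx) > 83 (Arden) > 64 (Cobalt) > 56 (Talon) > 30 (Calder)
Bidding ends when Arden exits at $83; Onyx takes it.

Onyx wins at $83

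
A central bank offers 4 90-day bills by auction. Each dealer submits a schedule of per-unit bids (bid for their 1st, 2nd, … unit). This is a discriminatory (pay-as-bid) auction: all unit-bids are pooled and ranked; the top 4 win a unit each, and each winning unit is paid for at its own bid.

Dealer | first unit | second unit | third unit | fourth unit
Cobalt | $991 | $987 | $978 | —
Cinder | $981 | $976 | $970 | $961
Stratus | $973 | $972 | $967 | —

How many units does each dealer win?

All unit-bids, highest first — top 4: 991 (Cobalt-1), 987 (Cobalt-2), 981 (Cinder-1), 978 (Cobalt-3)
Next rejected bid: $976 (not a price — pay-as-bid).
Allocation: Cinder 1, Cobalt 3.

Cinder 1, Cobalt 3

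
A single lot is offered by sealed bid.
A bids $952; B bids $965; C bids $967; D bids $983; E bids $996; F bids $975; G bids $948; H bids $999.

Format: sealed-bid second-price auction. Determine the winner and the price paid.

H pays $996

Bids ranked: 999 (H) > 996 (E) > 983 (D) > 975 (F) > 967 (C) > 965 (B) > …
H wins with the highest bid; price is set by the runner-up at $996.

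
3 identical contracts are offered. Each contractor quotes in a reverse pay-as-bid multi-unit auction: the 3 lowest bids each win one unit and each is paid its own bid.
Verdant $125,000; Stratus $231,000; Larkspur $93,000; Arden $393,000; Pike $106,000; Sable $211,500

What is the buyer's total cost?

Bids ranked low→high: 93,000 (Larkspur), 106,000 (Pike), 125,000 (Verdant), 211,500 (Sable), 231,000 (Stratus), …
Lowest 3: Larkspur, Pike, Verdant.
Total cost = 93,000 + 106,000 + 125,000 = $324,000.

Total cost: $324,000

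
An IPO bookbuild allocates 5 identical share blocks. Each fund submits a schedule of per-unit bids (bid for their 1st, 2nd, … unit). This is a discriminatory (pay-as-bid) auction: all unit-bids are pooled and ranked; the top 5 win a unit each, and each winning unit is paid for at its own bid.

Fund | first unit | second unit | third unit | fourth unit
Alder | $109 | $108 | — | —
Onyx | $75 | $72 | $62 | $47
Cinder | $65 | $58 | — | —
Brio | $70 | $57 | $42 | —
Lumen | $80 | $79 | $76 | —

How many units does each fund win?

Alder 2, Lumen 3

Pooled unit-bids ranked (top 5): 109 (Alder-1), 108 (Alder-2), 80 (Lumen-1), 79 (Lumen-2), 76 (Lumen-3)
Next rejected bid: $75 (not a price — pay-as-bid).
Allocation: Alder 2, Lumen 3.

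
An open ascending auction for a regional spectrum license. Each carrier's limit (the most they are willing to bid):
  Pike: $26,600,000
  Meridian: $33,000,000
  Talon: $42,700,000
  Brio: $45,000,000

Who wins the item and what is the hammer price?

Brio wins at $42,700,000

Sorting limits: 45,000,000 (Brio) > 42,700,000 (Talon) > 33,000,000 (Meridian) > 26,600,000 (Pike)
Once the price passes $42,700,000, only Brio is left; the hammer falls at Talon's limit of $42,700,000.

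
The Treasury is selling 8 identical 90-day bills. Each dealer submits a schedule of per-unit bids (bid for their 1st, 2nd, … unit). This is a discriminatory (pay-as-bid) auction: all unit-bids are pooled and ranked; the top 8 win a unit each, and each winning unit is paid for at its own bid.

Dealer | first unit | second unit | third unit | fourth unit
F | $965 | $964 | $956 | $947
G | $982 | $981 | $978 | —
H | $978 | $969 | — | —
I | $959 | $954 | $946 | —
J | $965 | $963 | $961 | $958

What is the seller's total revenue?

Total revenue: $7,782

Merging the schedules and taking the best 8: 982 (G-1), 981 (G-2), 978 (G-3), 978 (H-1), 969 (H-2), 965 (F-1), 965 (J-1), 964 (F-2)
Next rejected bid: $963 (not a price — pay-as-bid).
Each winning unit pays its own bid.
Revenue = 982 + 981 + 978 + 978 + 969 + 965 + 965 + 964 = $7,782.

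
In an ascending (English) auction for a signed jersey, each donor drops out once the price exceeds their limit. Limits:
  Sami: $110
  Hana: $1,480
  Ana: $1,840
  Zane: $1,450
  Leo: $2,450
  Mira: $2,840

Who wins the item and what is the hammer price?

Mira wins at $2,450

Sorting limits: 2,840 (Mira) > 2,450 (Leo) > 1,840 (Ana) > 1,480 (Hana) > 1,450 (Zane) > 110 (Sami)
Leo is the last rival to drop out, at $2,450; Mira remains and wins at that price.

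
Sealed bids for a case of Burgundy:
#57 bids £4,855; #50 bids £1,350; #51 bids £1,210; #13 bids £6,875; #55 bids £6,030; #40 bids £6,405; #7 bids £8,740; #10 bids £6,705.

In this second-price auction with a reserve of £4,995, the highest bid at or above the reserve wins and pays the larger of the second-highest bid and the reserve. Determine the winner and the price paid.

#7 pays £6,875

Bids in order: 8,740 (#7) > 6,875 (#13) > 6,705 (#10) > 6,405 (#40) > 6,030 (#55) > 4,855 (#57) > …
#7 has the top bid at or above the reserve (£8,740).
max(second-highest £6,875, reserve £4,995) = £6,875; the reserve does not bind.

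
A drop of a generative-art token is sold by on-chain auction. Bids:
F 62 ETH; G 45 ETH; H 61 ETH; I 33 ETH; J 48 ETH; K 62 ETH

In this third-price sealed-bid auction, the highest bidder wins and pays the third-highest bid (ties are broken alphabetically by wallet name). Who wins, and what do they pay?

F pays 61 ETH

Bids in order: 62 (F) > 62 (K) > 61 (H) > 48 (J) > 45 (G) > 33 (I)
F and K tie at 62 ETH; tie-break gives it to F.
F wins; payment is bid #3 in the ranking = 61 ETH.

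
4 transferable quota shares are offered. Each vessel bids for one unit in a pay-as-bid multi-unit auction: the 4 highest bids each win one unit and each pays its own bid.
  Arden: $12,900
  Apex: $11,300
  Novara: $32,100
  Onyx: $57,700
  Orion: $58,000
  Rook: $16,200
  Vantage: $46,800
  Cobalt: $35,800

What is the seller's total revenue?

Total revenue: $198,300

Bids ranked high→low: 58,000 (Orion), 57,700 (Onyx), 46,800 (Vantage), 35,800 (Cobalt), 32,100 (Novara), 16,200 (Rook), …
Top 4: Orion, Onyx, Vantage, Cobalt.
Total revenue = 58,000 + 57,700 + 46,800 + 35,800 = $198,300.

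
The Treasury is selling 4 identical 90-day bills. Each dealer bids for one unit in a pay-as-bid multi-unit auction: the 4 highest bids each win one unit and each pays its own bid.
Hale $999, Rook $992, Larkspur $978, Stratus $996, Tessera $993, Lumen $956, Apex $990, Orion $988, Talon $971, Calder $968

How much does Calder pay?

Calder pays $0

Bids ranked high→low: 999 (Hale), 996 (Stratus), 993 (Tessera), 992 (Rook), 990 (Apex), 988 (Orion), …
The 4 highest are Hale, Stratus, Tessera, Rook.
Calder does not win → $0.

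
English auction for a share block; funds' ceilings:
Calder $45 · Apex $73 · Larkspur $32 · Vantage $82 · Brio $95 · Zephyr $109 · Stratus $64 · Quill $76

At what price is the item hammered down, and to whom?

Sorting limits: 109 (Zephyr) > 95 (Brio) > 82 (Vantage) > 76 (Quill) > 73 (Apex) > 64 (Stratus) > …
Brio is the last rival to drop out, at $95; Zephyr remains and wins at that price.

Zephyr wins at $95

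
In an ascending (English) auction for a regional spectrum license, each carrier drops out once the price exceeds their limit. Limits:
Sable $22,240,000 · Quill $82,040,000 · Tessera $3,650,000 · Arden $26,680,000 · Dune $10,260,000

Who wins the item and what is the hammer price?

Limits in order: 82,040,000 (Quill) > 26,680,000 (Arden) > 22,240,000 (Sable) > 10,260,000 (Dune) > 3,650,000 (Tessera)
Once the price passes $26,680,000, only Quill is left; the hammer falls at Arden's limit of $26,680,000.

Quill wins at $26,680,000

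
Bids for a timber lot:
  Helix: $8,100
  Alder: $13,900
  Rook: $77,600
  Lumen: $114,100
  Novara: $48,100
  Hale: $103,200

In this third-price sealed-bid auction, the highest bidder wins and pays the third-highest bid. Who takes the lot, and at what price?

Bids ranked: 114,100 (Lumen) > 103,200 (Hale) > 77,600 (Rook) > 48,100 (Novara) > 13,900 (Alder) > 8,100 (Helix)
Lumen is highest; pays the third-highest bid, $77,600.

Lumen pays $77,600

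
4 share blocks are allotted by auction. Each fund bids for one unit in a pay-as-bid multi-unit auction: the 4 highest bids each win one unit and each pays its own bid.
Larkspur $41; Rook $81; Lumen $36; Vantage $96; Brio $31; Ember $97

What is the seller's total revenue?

Total revenue: $315

Bids ranked high→low: 97 (Ember), 96 (Vantage), 81 (Rook), 41 (Larkspur), 36 (Lumen), 31 (Brio)
Winners (4 units): Ember, Vantage, Rook, Larkspur.
Total revenue = 97 + 96 + 81 + 41 = $315.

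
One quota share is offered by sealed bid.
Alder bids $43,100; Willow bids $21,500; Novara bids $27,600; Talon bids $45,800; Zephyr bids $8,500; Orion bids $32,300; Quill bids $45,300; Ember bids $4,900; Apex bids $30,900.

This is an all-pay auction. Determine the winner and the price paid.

Talon pays $45,800

Bids in order: 45,800 (Talon) > 45,300 (Quill) > 43,100 (Alder) > 32,300 (Orion) > 30,900 (Apex) > 27,600 (Novara) > …
Talon is highest and takes the item; every bidder forfeits their bid.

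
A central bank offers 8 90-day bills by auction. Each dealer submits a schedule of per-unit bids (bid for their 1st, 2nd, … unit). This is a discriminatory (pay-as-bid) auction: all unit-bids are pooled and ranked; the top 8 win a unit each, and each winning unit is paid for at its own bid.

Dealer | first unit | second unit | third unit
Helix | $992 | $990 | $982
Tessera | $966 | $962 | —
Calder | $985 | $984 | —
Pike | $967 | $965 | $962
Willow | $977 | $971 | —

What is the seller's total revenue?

Total revenue: $7,848

All unit-bids, highest first — top 8: 992 (Helix-1), 990 (Helix-2), 985 (Calder-1), 984 (Calder-2), 982 (Helix-3), 977 (Willow-1), 971 (Willow-2), 967 (Pike-1)
Next rejected bid: $966 (not a price — pay-as-bid).
Each winning unit pays its own bid.
Revenue = 992 + 990 + 985 + 984 + 982 + 977 + 971 + 967 = $7,848.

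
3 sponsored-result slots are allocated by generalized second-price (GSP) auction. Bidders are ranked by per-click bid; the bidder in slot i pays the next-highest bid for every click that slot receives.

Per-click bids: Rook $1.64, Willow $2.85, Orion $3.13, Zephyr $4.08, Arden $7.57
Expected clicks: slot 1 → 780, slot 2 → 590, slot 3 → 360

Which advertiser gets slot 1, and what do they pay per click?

Arden; $4.08 per click

Per-click bids in order: $7.57 (Arden) > $4.08 (Zephyr) > $3.13 (Orion) > $2.85 (Willow) > …
Slot 1 goes to the first-ranked bidder, Arden, who pays the next bid down: $4.08/click.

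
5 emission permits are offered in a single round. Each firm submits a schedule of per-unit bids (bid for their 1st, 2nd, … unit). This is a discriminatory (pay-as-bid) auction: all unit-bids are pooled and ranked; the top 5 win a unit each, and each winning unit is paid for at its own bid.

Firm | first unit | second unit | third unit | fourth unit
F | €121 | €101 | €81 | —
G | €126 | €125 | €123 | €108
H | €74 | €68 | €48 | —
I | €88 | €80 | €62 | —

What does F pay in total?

F pays €121

All unit-bids, highest first — top 5: 126 (G-1), 125 (G-2), 123 (G-3), 121 (F-1), 108 (G-4)
Next rejected bid: €101 (not a price — pay-as-bid).
F's winning unit-bids: 121 = €121.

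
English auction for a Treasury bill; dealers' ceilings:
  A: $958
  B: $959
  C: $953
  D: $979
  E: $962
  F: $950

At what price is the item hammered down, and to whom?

Limits ranked: 979 (D) > 962 (E) > 959 (B) > 958 (A) > 953 (C) > 950 (F)
Once the price passes $962, only D is left; the hammer falls at E's limit of $962.

D wins at $962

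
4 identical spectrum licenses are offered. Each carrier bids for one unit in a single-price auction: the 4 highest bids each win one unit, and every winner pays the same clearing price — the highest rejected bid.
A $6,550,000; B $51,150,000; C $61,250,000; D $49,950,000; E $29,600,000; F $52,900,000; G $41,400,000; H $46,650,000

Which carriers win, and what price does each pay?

C, F, B, D; each pays $46,650,000

Ordering the bids: 61,250,000 (C), 52,900,000 (F), 51,150,000 (B), 49,950,000 (D), 46,650,000 (H), 41,400,000 (G), …
Top 4: C, F, B, D.
First losing bid is H's $46,650,000, which sets the uniform price.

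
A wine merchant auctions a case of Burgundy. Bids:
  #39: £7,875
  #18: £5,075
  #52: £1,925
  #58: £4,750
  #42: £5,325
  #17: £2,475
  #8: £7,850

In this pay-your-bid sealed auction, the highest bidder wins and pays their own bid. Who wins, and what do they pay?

#39 pays £7,875

Pay-your-bid sealed auction: the highest bidder wins and pays their own bid.
Bids ranked: 7,875 (#39) > 7,850 (#8) > 5,325 (#42) > 5,075 (#18) > 4,750 (#58) > 2,475 (#17) > …
#39 has the highest bid and pays exactly that: £7,875.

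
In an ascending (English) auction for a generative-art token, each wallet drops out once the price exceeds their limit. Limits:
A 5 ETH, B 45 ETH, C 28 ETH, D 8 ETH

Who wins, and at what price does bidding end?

B wins at 28 ETH

Ascending (English) auction: the price rises until one bidder remains; the winner pays the price at which the last rival dropped out.
Sorting limits: 45 (B) > 28 (C) > 8 (D) > 5 (A)
Bidding ends when C exits at 28 ETH; B takes it.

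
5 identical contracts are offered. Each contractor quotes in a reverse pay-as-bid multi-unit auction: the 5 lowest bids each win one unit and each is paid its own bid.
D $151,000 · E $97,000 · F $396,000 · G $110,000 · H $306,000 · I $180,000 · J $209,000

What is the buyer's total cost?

Sorting: 97,000 (E), 110,000 (G), 151,000 (D), 180,000 (I), 209,000 (J), 306,000 (H), 396,000 (F)
Lowest 5: E, G, D, I, J.
Total cost = 97,000 + 110,000 + 151,000 + 180,000 + 209,000 = $747,000.

Total cost: $747,000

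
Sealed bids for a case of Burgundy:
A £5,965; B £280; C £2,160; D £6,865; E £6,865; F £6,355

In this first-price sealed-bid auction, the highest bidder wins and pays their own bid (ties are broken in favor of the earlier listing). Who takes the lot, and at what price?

D pays £6,865

Rule: the highest bidder wins and pays their own bid.
Bids ranked: 6,865 (D) > 6,865 (E) > 6,355 (F) > 5,965 (A) > 2,160 (C) > 280 (B)
D and E tie at £6,865; tie-break gives it to D.
D has the highest bid and pays exactly that: £6,865.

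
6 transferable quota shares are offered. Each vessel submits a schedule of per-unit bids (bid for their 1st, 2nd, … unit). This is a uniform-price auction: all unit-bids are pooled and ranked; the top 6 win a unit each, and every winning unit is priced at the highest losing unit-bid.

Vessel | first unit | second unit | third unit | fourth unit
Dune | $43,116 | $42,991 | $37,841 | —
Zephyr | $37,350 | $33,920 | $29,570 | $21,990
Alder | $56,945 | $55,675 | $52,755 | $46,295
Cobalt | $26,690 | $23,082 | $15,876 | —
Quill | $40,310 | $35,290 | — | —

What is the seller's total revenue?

Merging the schedules and taking the best 6: 56,945 (Alder-1), 55,675 (Alder-2), 52,755 (Alder-3), 46,295 (Alder-4), 43,116 (Dune-1), 42,991 (Dune-2)
The (k+1)-th unit-bid is $40,310.
Allocation: Alder 4, Dune 2. Every unit priced at $40,310.
Revenue = 6 × 40,310 = $241,860.

Total revenue: $241,860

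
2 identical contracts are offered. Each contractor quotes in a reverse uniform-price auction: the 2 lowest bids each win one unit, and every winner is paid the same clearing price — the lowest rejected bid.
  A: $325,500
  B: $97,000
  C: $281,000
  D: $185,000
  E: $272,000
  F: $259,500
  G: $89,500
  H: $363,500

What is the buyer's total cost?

Sorting: 89,500 (G), 97,000 (B), 185,000 (D), 259,500 (F), …
The 2 lowest are G, B.
Clearing price = lowest rejected bid = $185,000.
Total cost = 2 × $185,000 = $370,000.

Total cost: $370,000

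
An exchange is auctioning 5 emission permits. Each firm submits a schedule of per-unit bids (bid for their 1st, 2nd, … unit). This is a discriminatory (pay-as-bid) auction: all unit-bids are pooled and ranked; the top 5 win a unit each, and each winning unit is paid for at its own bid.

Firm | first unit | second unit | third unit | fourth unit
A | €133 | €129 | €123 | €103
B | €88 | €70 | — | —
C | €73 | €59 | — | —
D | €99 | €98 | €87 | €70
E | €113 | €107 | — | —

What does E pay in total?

E pays €220

All unit-bids, highest first — top 5: 133 (A-1), 129 (A-2), 123 (A-3), 113 (E-1), 107 (E-2)
Next rejected bid: €103 (not a price — pay-as-bid).
E's winning unit-bids: 113 + 107 = €220.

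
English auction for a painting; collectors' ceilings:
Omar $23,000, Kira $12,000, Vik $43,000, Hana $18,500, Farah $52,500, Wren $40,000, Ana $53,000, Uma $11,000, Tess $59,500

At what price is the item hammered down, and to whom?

Tess wins at $53,000

Sorting limits: 59,500 (Tess) > 53,000 (Ana) > 52,500 (Farah) > 43,000 (Vik) > 40,000 (Wren) > 23,000 (Omar) > …
Bidding ends when Ana exits at $53,000; Tess takes it.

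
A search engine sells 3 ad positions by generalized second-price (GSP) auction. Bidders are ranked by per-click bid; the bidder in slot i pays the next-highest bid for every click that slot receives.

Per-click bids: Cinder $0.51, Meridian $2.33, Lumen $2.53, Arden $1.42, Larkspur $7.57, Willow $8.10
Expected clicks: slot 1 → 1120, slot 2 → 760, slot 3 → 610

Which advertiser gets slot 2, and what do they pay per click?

Per-click bids in order: $8.10 (Willow) > $7.57 (Larkspur) > $2.53 (Lumen) > $2.33 (Meridian) > …
Slot 2 goes to the second-ranked bidder, Larkspur, who pays the next bid down: $2.53/click.

Larkspur; $2.53 per click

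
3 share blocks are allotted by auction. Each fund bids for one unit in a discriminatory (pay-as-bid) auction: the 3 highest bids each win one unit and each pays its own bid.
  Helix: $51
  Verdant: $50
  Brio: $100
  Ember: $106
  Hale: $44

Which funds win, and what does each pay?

Bids ranked high→low: 106 (Ember), 100 (Brio), 51 (Helix), 50 (Verdant), 44 (Hale)
Top 3: Ember, Brio, Helix.
Each winner pays its own bid: Ember $106, Brio $100, Helix $51.

Ember $106, Brio $100, Helix $51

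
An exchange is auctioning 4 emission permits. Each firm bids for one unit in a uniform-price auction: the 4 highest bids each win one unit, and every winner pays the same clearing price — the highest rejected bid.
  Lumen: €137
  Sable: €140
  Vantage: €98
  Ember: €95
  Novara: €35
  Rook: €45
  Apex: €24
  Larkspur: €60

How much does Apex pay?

Apex pays €0

Ordering the bids: 140 (Sable), 137 (Lumen), 98 (Vantage), 95 (Ember), 60 (Larkspur), 45 (Rook), …
Winners (4 units): Sable, Lumen, Vantage, Ember.
Highest unsuccessful bid: €60 → clearing price.
Apex does not win → pays €0.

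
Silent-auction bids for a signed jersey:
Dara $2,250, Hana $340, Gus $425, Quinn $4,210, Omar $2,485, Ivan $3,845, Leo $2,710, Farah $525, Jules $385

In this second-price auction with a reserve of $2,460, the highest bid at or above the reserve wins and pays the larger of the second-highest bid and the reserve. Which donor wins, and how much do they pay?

Rule: the highest bid at or above the reserve wins and pays the larger of the second-highest bid and the reserve.
Bids in order: 4,210 (Quinn) > 3,845 (Ivan) > 2,710 (Leo) > 2,485 (Omar) > 2,250 (Dara) > 525 (Farah) > …
Highest eligible bid: Quinn at $4,210.
max(second-highest $3,845, reserve $2,460) = $3,845; the reserve does not bind.

Quinn pays $3,845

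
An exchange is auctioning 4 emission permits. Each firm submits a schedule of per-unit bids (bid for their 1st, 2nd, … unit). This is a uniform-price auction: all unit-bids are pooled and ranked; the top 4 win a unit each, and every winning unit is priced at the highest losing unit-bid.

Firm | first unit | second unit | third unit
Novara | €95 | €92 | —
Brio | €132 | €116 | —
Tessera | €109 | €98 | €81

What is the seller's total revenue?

Total revenue: €380

Pooled unit-bids ranked (top 4): 132 (Brio-1), 116 (Brio-2), 109 (Tessera-1), 98 (Tessera-2)
Highest rejected unit-bid = €95.
Allocation: Brio 2, Tessera 2. Every unit priced at €95.
Revenue = 4 × 95 = €380.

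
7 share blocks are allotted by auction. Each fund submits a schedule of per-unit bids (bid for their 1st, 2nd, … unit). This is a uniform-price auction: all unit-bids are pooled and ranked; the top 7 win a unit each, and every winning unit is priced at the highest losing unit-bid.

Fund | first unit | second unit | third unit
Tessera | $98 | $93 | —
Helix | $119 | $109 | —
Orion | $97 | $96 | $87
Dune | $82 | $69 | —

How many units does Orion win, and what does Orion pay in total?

All unit-bids, highest first — top 7: 119 (Helix-1), 109 (Helix-2), 98 (Tessera-1), 97 (Orion-1), 96 (Orion-2), 93 (Tessera-2), 87 (Orion-3)
First bid not allocated: $82.
Orion wins 3 unit(s) at $82 each.

Orion: 3 units, pays $246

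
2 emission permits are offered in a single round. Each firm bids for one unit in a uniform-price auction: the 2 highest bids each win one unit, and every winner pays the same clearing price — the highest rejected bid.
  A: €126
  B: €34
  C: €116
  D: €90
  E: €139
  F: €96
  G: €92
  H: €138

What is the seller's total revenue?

Bids ranked high→low: 139 (E), 138 (H), 126 (A), 116 (C), …
Top 2: E, H.
Clearing price = highest rejected bid = €126.
Total revenue = 2 × €126 = €252.

Total revenue: €252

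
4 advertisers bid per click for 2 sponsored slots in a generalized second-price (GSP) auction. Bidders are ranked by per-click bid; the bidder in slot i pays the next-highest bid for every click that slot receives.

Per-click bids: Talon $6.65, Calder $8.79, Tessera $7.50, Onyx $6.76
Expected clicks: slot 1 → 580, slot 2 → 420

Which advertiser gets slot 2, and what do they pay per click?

Ranked by bid: $8.79 (Calder) > $7.50 (Tessera) > $6.76 (Onyx) > …
Slot 2 goes to the second-ranked bidder, Tessera, who pays the next bid down: $6.76/click.

Tessera; $6.76 per click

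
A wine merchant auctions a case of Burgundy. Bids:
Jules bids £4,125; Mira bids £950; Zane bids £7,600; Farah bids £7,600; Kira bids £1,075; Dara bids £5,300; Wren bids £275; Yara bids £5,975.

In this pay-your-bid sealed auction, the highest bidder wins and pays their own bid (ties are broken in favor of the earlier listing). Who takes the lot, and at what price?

Sorting bids: 7,600 (Zane) > 7,600 (Farah) > 5,975 (Yara) > 5,300 (Dara) > 4,125 (Jules) > 1,075 (Kira) > …
Zane and Farah tie at £7,600; tie-break gives it to Zane.
Zane is highest → pays own bid, £7,600.

Zane pays £7,600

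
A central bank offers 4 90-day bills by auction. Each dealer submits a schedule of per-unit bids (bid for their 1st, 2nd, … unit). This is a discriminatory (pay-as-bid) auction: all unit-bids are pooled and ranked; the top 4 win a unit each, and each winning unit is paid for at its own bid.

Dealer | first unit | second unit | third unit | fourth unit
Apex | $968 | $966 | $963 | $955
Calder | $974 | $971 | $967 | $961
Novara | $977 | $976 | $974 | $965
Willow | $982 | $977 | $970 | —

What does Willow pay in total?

Pooled unit-bids ranked (top 4): 982 (Willow-1), 977 (Novara-1), 977 (Willow-2), 976 (Novara-2)
Next rejected bid: $974 (not a price — pay-as-bid).
Willow's winning unit-bids: 982 + 977 = $1,959.

Willow pays $1,959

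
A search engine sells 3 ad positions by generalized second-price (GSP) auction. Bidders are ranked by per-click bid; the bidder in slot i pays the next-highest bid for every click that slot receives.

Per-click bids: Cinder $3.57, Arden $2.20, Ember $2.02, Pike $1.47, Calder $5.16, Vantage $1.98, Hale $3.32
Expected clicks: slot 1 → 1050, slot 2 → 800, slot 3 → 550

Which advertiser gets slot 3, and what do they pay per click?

Hale; $2.20 per click

Per-click bids in order: $5.16 (Calder) > $3.57 (Cinder) > $3.32 (Hale) > $2.20 (Arden) > …
Slot 3 goes to the third-ranked bidder, Hale, who pays the next bid down: $2.20/click.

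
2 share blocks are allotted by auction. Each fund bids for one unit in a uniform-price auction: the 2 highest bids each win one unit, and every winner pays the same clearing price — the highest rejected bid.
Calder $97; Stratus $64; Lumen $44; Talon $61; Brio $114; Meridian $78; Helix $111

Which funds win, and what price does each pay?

Ordering the bids: 114 (Brio), 111 (Helix), 97 (Calder), 78 (Meridian), …
Top 2: Brio, Helix.
Highest unsuccessful bid: $97 → clearing price.

Brio, Helix; each pays $97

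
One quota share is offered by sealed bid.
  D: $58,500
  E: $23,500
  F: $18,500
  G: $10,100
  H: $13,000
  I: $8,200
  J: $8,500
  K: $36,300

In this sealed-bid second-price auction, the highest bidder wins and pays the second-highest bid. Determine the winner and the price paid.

D pays $36,300

Bids in order: 58,500 (D) > 36,300 (K) > 23,500 (E) > 18,500 (F) > 13,000 (H) > 10,100 (G) > …
Second-price: D pays K's bid of $36,300.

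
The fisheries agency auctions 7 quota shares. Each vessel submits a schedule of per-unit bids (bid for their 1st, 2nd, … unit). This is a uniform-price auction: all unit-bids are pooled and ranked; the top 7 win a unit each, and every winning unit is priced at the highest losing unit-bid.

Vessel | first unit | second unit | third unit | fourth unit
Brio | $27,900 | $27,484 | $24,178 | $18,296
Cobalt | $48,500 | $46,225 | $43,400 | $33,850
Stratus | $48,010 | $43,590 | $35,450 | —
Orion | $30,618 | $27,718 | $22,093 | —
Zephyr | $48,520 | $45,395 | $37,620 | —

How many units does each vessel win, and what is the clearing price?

All unit-bids, highest first — top 7: 48,520 (Zephyr-1), 48,500 (Cobalt-1), 48,010 (Stratus-1), 46,225 (Cobalt-2), 45,395 (Zephyr-2), 43,590 (Stratus-2), 43,400 (Cobalt-3)
The (k+1)-th unit-bid is $37,620.
Allocation: Cobalt 3, Stratus 2, Zephyr 2.

Cobalt 3, Stratus 2, Zephyr 2; clearing price $37,620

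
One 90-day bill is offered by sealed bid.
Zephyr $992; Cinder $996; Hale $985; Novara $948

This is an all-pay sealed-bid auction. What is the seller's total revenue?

Total revenue: $3,921

All-pay sealed-bid auction: the highest bidder wins the item, but every bidder pays their own bid.
Bids in order: 996 (Cinder) > 992 (Zephyr) > 985 (Hale) > 948 (Novara)
Every bidder forfeits their bid regardless of winning.
Revenue = 992 + 996 + 985 + 948 = $3,921.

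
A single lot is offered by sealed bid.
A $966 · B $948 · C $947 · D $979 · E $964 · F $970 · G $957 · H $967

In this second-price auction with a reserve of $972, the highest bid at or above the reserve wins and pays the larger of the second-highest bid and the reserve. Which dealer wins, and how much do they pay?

Bids ranked: 979 (D) > 970 (F) > 967 (H) > 966 (A) > 964 (E) > 957 (G) > …
Highest eligible bid: D at $979.
max(second-highest $970, reserve $972) = $972.

D pays $972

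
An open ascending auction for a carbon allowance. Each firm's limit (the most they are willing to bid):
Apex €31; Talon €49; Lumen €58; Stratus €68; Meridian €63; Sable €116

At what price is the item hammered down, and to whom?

Sorting limits: 116 (Sable) > 68 (Stratus) > 63 (Meridian) > 58 (Lumen) > 49 (Talon) > 31 (Apex)
Stratus is the last rival to drop out, at €68; Sable remains and wins at that price.

Sable wins at €68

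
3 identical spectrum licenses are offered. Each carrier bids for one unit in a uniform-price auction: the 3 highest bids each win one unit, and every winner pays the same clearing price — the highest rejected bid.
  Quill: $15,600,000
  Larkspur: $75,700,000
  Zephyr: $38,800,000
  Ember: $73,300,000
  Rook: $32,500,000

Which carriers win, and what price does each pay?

Larkspur, Ember, Zephyr; each pays $32,500,000

Bids ranked high→low: 75,700,000 (Larkspur), 73,300,000 (Ember), 38,800,000 (Zephyr), 32,500,000 (Rook), 15,600,000 (Quill)
Winners (3 units): Larkspur, Ember, Zephyr.
Highest unsuccessful bid: $32,500,000 → clearing price.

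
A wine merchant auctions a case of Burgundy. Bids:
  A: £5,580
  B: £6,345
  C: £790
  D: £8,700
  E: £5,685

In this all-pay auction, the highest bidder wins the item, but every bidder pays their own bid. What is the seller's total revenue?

Total revenue: £27,100

Rule: the highest bidder wins the item, but every bidder pays their own bid.
Bids in order: 8,700 (D) > 6,345 (B) > 5,685 (E) > 5,580 (A) > 790 (C)
Every bidder forfeits their bid regardless of winning.
Revenue = 5,580 + 6,345 + 790 + 8,700 + 5,685 = £27,100.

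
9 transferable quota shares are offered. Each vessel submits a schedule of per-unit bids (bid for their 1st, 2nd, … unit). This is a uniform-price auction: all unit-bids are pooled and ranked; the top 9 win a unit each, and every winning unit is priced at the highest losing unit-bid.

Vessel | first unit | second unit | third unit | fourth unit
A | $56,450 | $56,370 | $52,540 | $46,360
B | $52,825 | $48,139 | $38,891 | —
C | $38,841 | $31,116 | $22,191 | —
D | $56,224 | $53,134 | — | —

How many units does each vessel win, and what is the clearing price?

Merging the schedules and taking the best 9: 56,450 (A-1), 56,370 (A-2), 56,224 (D-1), 53,134 (D-2), 52,825 (B-1), 52,540 (A-3), 48,139 (B-2), 46,360 (A-4), 38,891 (B-3)
The (k+1)-th unit-bid is $38,841.
Allocation: A 4, B 3, D 2.

A 4, B 3, D 2; clearing price $38,841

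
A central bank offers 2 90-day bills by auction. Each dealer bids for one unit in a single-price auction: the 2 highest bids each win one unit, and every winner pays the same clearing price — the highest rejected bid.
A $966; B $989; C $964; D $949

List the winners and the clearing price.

Sorting: 989 (B), 966 (A), 964 (C), 949 (D)
Top 2: B, A.
Highest unsuccessful bid: $964 → clearing price.

B, A; each pays $964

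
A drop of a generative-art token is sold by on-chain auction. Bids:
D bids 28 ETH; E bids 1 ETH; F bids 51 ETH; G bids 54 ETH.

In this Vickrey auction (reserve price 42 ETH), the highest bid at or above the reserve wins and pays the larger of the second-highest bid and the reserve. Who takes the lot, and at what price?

G pays 51 ETH

Bids ranked: 54 (G) > 51 (F) > 28 (D) > 1 (E)
G has the top bid at or above the reserve (54 ETH).
max(second-highest 51 ETH, reserve 42 ETH) = 51 ETH; the reserve does not bind.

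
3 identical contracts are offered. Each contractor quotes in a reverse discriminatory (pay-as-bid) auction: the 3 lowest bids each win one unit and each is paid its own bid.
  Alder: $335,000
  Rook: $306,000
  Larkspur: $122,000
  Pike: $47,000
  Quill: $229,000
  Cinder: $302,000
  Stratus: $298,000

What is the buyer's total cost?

Total cost: $398,000

Sorting: 47,000 (Pike), 122,000 (Larkspur), 229,000 (Quill), 298,000 (Stratus), 302,000 (Cinder), …
The 3 lowest are Pike, Larkspur, Quill.
Total cost = 47,000 + 122,000 + 229,000 = $398,000.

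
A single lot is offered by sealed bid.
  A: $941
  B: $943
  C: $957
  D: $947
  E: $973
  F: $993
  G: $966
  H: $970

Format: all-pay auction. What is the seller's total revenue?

All-pay auction: the highest bidder wins the item, but every bidder pays their own bid.
Sorting bids: 993 (F) > 973 (E) > 970 (H) > 966 (G) > 957 (C) > 947 (D) > …
Every bidder forfeits their bid regardless of winning.
Revenue = 941 + 943 + 957 + 947 + 973 + 993 + 966 + 970 = $7,690.

Total revenue: $7,690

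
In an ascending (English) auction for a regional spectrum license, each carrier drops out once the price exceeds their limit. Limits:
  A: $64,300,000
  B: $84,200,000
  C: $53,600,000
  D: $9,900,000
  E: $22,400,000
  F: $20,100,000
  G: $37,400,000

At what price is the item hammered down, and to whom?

B wins at $64,300,000

Limits ranked: 84,200,000 (B) > 64,300,000 (A) > 53,600,000 (C) > 37,400,000 (G) > 22,400,000 (E) > 20,100,000 (F) > …
A is the last rival to drop out, at $64,300,000; B remains and wins at that price.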